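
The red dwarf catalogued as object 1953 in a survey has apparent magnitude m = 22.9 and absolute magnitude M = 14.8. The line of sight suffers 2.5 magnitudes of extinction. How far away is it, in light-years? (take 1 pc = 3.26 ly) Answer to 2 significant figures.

m − M = 5 log₁₀(d/10 pc) + A  ⇒  22.9 − (14.8) − 2.5 = 5 log₁₀(d/10)
5.600 = 5 log₁₀(d/10)
log₁₀ d = (m − M − A)/5 + 1 = 2.1200
d = 10^2.1200 = 131.8 pc
= 429.8 ly

d ≈ 430 ly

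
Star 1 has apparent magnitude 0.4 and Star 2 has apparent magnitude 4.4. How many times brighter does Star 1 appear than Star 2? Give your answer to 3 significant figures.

Magnitude difference = -4.0
Flux ratio = 10^(−0.4 Δm) = 10^(−0.4 × -4.0) = 10^1.600 = 39.81

39.8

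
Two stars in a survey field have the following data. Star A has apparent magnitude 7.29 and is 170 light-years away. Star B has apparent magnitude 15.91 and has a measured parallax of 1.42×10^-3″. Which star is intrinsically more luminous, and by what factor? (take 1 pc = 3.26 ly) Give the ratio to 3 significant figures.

Star A is more luminous, by a factor of 15.4.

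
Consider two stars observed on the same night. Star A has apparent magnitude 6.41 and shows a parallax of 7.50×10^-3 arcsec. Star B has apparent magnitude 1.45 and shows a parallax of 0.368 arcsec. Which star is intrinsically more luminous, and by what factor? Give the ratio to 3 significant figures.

Star A: d = 1/p = 1/7.50×10^-3″ = 133.3 pc
Star A: M = m − 5 log₁₀ d + 5 = 6.41 − 5·2.1249 + 5 = 0.785
Star B: d = 1/p = 1/0.368″ = 2.717 pc
Star B: M = m − 5 log₁₀ d + 5 = 1.45 − 5·0.4342 + 5 = 4.279
ΔM = M_A − M_B = 0.785 − (4.279) = -3.494; smaller M is more luminous → Star A.
L ratio = 10^(0.4 |ΔM|) = 10^1.398 = 24.98

Star A is more luminous, by a factor of 25.0.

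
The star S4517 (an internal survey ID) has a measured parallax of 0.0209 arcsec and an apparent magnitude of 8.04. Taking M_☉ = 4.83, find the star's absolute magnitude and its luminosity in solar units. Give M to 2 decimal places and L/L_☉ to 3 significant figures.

d = 1/p = 1/0.0209″ = 47.85 pc
M = m − 5 log₁₀ d + 5 = 8.04 − 5·1.6799 + 5 = 4.641
M − M_☉ = 4.641 − 4.83 = -0.189
L/L_☉ = 10^(−0.4 × -0.189) = 1.190

M ≈ 4.64; L/L_☉ ≈ 1.19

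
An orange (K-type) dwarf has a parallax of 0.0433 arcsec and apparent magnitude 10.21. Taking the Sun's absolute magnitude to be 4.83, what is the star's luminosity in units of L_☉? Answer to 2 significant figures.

L/L_☉ ≈ 0.038

d = 1/p = 1/0.0433″ = 23.09 pc
M = m − 5 log₁₀ d + 5 = 10.21 − 5·1.3635 + 5 = 8.392
M − M_☉ = 8.392 − 4.83 = 3.562
L/L_☉ = 10^(−0.4 × 3.562) = 0.03759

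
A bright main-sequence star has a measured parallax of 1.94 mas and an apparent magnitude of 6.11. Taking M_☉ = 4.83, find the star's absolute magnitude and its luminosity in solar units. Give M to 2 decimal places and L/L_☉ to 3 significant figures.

M ≈ -2.45; L/L_☉ ≈ 817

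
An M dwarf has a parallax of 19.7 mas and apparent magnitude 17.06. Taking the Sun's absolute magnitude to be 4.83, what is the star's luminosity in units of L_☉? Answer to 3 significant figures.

d = 1/p = 1000/19.7 mas = 50.76 pc
M = m − 5 log₁₀ d + 5 = 17.06 − 5·1.7055 + 5 = 13.532
M − M_☉ = 13.532 − 4.83 = 8.702
L/L_☉ = 10^(−0.4 × 8.702) = 3.304×10^-4

L/L_☉ ≈ 3.30×10^-4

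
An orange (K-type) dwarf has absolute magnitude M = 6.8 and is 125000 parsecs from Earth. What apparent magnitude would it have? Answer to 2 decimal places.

m ≈ 27.28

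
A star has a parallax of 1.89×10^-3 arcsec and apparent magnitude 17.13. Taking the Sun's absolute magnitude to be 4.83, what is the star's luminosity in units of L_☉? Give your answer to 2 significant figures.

L/L_☉ ≈ 0.034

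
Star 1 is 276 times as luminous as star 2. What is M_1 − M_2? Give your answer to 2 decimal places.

M_1 − M_2 ≈ -6.10

Pogson: ΔM = −2.5 log₁₀(ratio) = −2.5 log₁₀(276) = −2.5 × 2.4409 = -6.102
Star 1 is brighter, so it has the smaller magnitude: the difference is negative.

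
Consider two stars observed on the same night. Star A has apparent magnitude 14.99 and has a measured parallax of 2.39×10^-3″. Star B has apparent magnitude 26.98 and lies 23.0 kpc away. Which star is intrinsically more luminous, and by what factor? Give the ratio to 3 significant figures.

Star A: d = 1/p = 1/2.39×10^-3″ = 418.4 pc
Star A: M = m − 5 log₁₀ d + 5 = 14.99 − 5·2.6216 + 5 = 6.882
Star B: d = 23.0 kpc = 23000 pc
Star B: M = m − 5 log₁₀ d + 5 = 26.98 − 5·4.3617 + 5 = 10.171
ΔM = M_A − M_B = 6.882 − (10.171) = -3.289; smaller M is more luminous → Star A.
L ratio = 10^(0.4 |ΔM|) = 10^1.316 = 20.69

Star A is more luminous, by a factor of 20.7.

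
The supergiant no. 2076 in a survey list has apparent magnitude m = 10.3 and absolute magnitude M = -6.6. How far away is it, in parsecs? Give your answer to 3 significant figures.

μ = m − M = 16.900
m − M = 5 log₁₀ d − 5
log₁₀ d = (m − M)/5 + 1 = 4.3800
d = 10^4.3800 = 23990 pc

d ≈ 24000 pc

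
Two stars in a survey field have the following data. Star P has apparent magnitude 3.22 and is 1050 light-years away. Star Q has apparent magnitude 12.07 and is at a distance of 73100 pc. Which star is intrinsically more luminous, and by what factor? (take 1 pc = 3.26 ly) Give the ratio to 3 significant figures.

Star P: d = 1050 ly / 3.26 = 322.1 pc
Star P: M = m − 5 log₁₀ d + 5 = 3.22 − 5·2.5080 + 5 = -4.320
Star Q: M = m − 5 log₁₀ d + 5 = 12.07 − 5·4.8639 + 5 = -7.250
ΔM = M_P − M_Q = -4.320 − (-7.250) = 2.930; smaller M is more luminous → Star Q.
L ratio = 10^(0.4 |ΔM|) = 10^1.172 = 14.86

Star Q is more luminous, by a factor of 14.9.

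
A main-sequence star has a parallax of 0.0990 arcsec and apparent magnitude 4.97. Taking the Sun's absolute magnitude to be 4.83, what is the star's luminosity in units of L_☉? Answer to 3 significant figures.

d = 1/p = 1/0.0990″ = 10.10 pc
M = m − 5 log₁₀ d + 5 = 4.97 − 5·1.0044 + 5 = 4.948
M − M_☉ = 4.948 − 4.83 = 0.118
L/L_☉ = 10^(−0.4 × 0.118) = 0.8969

L/L_☉ ≈ 0.897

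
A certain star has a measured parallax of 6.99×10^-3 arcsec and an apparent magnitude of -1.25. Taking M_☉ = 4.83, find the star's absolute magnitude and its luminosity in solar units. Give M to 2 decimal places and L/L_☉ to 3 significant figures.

M ≈ -7.03; L/L_☉ ≈ 55300

d = 1/p = 1/6.99×10^-3″ = 143.1 pc
M = m − 5 log₁₀ d + 5 = -1.25 − 5·2.1555 + 5 = -7.028
M − M_☉ = -7.028 − 4.83 = -11.858
L/L_☉ = 10^(−0.4 × -11.858) = 55340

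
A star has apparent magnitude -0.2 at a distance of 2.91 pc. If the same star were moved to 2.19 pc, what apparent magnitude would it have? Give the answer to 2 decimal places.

m ≈ -0.82

Flux ∝ 1/d², so Δm = 5 log₁₀(d₂/d₁) = 5 log₁₀(2.19/2.91) = -0.617
m₂ = m₁ + Δm = -0.2 + (-0.617) = -0.817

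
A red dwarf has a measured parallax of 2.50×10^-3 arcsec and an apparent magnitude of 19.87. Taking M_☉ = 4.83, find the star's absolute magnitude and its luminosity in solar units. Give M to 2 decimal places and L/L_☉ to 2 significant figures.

M ≈ 11.86; L/L_☉ ≈ 1.5×10^-3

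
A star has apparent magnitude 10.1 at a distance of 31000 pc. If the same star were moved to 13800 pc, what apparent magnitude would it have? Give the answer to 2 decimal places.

m ≈ 8.34

Flux ∝ 1/d², so Δm = 5 log₁₀(d₂/d₁) = 5 log₁₀(13800/31000) = -1.757
m₂ = m₁ + Δm = 10.1 + (-1.757) = 8.343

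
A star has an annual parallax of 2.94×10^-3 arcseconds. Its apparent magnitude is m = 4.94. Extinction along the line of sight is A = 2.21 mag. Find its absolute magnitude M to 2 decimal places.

d = 1/p = 1/2.94×10^-3″ = 340.1 pc
5 log₁₀(d/10 pc) = 5 log₁₀(340.1) − 5 = 7.658
M = m − 5 log₁₀(d/10) − A = 4.94 − 7.658 − 2.21 = -4.928

M ≈ -4.93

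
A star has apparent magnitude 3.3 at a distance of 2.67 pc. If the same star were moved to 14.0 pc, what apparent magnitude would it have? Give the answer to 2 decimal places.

Flux ∝ 1/d², so Δm = 5 log₁₀(d₂/d₁) = 5 log₁₀(14.0/2.67) = 3.598
m₂ = m₁ + Δm = 3.3 + (3.598) = 6.898

m ≈ 6.90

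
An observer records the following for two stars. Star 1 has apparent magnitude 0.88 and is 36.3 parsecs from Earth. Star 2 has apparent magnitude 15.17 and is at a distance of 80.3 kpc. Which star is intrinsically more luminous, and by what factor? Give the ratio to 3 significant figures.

Star 2 is more luminous, by a factor of 9.41.

Star 1: M = m − 5 log₁₀ d + 5 = 0.88 − 5·1.5599 + 5 = -1.920
Star 2: d = 80.3 kpc = 80300 pc
Star 2: M = m − 5 log₁₀ d + 5 = 15.17 − 5·4.9047 + 5 = -4.354
ΔM = M_1 − M_2 = -1.920 − (-4.354) = 2.434; smaller M is more luminous → Star 2.
L ratio = 10^(0.4 |ΔM|) = 10^0.974 = 9.411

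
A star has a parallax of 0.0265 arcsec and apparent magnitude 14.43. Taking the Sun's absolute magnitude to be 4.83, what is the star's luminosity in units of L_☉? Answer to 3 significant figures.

d = 1/p = 1/0.0265″ = 37.74 pc
M = m − 5 log₁₀ d + 5 = 14.43 − 5·1.5768 + 5 = 11.546
M − M_☉ = 11.546 − 4.83 = 6.716
L/L_☉ = 10^(−0.4 × 6.716) = 2.058×10^-3

L/L_☉ ≈ 2.06×10^-3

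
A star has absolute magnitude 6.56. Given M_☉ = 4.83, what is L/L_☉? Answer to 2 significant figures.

M − M_☉ = 6.56 − 4.83 = 1.730
L/L_☉ = 10^(−0.4 (M − M_☉)) = 10^-0.692 = 0.2032

L/L_☉ ≈ 0.20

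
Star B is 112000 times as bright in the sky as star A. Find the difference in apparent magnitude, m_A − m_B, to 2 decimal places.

m_A − m_B ≈ 12.62

Pogson: Δm = −2.5 log₁₀(ratio) = −2.5 log₁₀(112000) = −2.5 × 5.0492 = -12.623
Star B is brighter so has the smaller magnitude: m_A − m_B is positive.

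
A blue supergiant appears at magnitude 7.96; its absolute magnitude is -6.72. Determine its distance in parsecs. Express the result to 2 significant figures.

μ = m − M = 14.680
m − M = 5 log₁₀ d − 5
log₁₀ d = (m − M)/5 + 1 = 3.9360
d = 10^3.9360 = 8630 pc

d ≈ 8600 pc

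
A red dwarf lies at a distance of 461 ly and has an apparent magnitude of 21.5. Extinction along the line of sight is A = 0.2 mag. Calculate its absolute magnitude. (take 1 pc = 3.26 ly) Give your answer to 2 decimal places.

d = 461 ly / 3.26 = 141.4 pc
5 log₁₀(d/10 pc) = 5 log₁₀(141.4) − 5 = 5.752
M = m − 5 log₁₀(d/10) − A = 21.5 − 5.752 − 0.2 = 15.548

M ≈ 15.55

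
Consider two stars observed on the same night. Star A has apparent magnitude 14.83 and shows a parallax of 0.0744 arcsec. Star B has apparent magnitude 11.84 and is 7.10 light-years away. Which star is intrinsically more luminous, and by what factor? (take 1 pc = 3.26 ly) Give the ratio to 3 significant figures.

Star A is more luminous, by a factor of 2.43.

Star A: d = 1/p = 1/0.0744″ = 13.44 pc
Star A: M = m − 5 log₁₀ d + 5 = 14.83 − 5·1.1284 + 5 = 14.188
Star B: d = 7.10 ly / 3.26 = 2.178 pc
Star B: M = m − 5 log₁₀ d + 5 = 11.84 − 5·0.3380 + 5 = 15.150
ΔM = M_A − M_B = 14.188 − (15.150) = -0.962; smaller M is more luminous → Star A.
L ratio = 10^(0.4 |ΔM|) = 10^0.385 = 2.425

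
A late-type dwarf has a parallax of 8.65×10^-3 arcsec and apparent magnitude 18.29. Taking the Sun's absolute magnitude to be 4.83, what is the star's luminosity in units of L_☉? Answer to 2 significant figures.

L/L_☉ ≈ 5.5×10^-4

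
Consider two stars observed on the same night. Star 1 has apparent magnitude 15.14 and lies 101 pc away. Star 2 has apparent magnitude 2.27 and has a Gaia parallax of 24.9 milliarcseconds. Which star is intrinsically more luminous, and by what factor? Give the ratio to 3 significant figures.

Star 2 is more luminous, by a factor of 22200.

Star 1: M = m − 5 log₁₀ d + 5 = 15.14 − 5·2.0043 + 5 = 10.118
Star 2: p = 24.9 mas = 0.0249″ → d = 1/p = 40.16 pc
Star 2: M = m − 5 log₁₀ d + 5 = 2.27 − 5·1.6038 + 5 = -0.749
ΔM = M_1 − M_2 = 10.118 − (-0.749) = 10.867; smaller M is more luminous → Star 2.
L ratio = 10^(0.4 |ΔM|) = 10^4.347 = 22230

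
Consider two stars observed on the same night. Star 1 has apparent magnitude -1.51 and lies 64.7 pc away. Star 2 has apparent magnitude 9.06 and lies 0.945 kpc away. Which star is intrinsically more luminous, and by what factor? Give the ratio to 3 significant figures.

Star 1: M = m − 5 log₁₀ d + 5 = -1.51 − 5·1.8109 + 5 = -5.565
Star 2: d = 0.945 kpc = 945.0 pc
Star 2: M = m − 5 log₁₀ d + 5 = 9.06 − 5·2.9754 + 5 = -0.817
ΔM = M_1 − M_2 = -5.565 − (-0.817) = -4.747; smaller M is more luminous → Star 1.
L ratio = 10^(0.4 |ΔM|) = 10^1.899 = 79.24

Star 1 is more luminous, by a factor of 79.2.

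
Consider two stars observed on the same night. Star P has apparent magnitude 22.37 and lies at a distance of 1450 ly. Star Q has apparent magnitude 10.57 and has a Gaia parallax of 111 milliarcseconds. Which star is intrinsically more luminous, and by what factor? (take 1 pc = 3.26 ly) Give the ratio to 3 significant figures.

Star Q is more luminous, by a factor of 21.5.

Star P: d = 1450 ly / 3.26 = 444.8 pc
Star P: M = m − 5 log₁₀ d + 5 = 22.37 − 5·2.6482 + 5 = 14.129
Star Q: p = 111 mas = 0.111″ → d = 1/p = 9.009 pc
Star Q: M = m − 5 log₁₀ d + 5 = 10.57 − 5·0.9547 + 5 = 10.797
ΔM = M_P − M_Q = 14.129 − (10.797) = 3.333; smaller M is more luminous → Star Q.
L ratio = 10^(0.4 |ΔM|) = 10^1.333 = 21.53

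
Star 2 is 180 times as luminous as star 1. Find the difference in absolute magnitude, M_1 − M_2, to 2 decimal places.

Pogson: ΔM = −2.5 log₁₀(ratio) = −2.5 log₁₀(180) = −2.5 × 2.2553 = -5.638
Star 2 is brighter so has the smaller magnitude: M_1 − M_2 is positive.

M_1 − M_2 ≈ 5.64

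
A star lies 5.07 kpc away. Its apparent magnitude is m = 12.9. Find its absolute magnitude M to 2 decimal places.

M ≈ -0.63

d = 5.07 kpc = 5070 pc
5 log₁₀(d/10 pc) = 5 log₁₀(5070) − 5 = 13.525
M = m − 5 log₁₀(d/10) = 12.9 − 13.525 = -0.625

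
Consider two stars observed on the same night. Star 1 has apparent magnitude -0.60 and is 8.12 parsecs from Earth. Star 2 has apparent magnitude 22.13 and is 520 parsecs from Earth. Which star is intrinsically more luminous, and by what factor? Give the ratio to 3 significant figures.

Star 1 is more luminous, by a factor of 301000.

Star 1: M = m − 5 log₁₀ d + 5 = -0.60 − 5·0.9096 + 5 = -0.148
Star 2: M = m − 5 log₁₀ d + 5 = 22.13 − 5·2.7160 + 5 = 13.550
ΔM = M_1 − M_2 = -0.148 − (13.550) = -13.698; smaller M is more luminous → Star 1.
L ratio = 10^(0.4 |ΔM|) = 10^5.479 = 301400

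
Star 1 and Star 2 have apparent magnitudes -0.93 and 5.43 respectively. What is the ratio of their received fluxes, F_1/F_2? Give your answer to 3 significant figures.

F_1/F_2 ≈ 350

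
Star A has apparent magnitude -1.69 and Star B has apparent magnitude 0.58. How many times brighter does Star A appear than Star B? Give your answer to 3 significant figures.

8.09

Magnitude difference = -2.27
Flux ratio = 10^(−0.4 Δm) = 10^(−0.4 × -2.27) = 10^0.908 = 8.091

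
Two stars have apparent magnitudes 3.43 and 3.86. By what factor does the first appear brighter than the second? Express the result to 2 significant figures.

1.5

Δm = 3.43 − (3.86) = -0.43
Flux ratio = 10^(−0.4 Δm) = 10^(−0.4 × -0.43) = 10^0.172 = 1.486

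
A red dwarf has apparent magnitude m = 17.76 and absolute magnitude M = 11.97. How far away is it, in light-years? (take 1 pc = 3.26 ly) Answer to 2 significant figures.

Distance modulus: m − M = 17.76 − (11.97) = 5.790
m − M = 5 log₁₀ d − 5
log₁₀ d = (m − M)/5 + 1 = 2.1580
d = 10^2.1580 = 143.9 pc
= 469.0 ly

d ≈ 470 ly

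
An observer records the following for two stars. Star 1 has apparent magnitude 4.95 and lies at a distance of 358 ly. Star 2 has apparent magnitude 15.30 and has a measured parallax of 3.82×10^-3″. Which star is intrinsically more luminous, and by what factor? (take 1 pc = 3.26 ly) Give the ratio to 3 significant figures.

Star 1: d = 358 ly / 3.26 = 109.8 pc
Star 1: M = m − 5 log₁₀ d + 5 = 4.95 − 5·2.0407 + 5 = -0.253
Star 2: d = 1/p = 1/3.82×10^-3″ = 261.8 pc
Star 2: M = m − 5 log₁₀ d + 5 = 15.30 − 5·2.4179 + 5 = 8.210
ΔM = M_1 − M_2 = -0.253 − (8.210) = -8.464; smaller M is more luminous → Star 1.
L ratio = 10^(0.4 |ΔM|) = 10^3.385 = 2429

Star 1 is more luminous, by a factor of 2430.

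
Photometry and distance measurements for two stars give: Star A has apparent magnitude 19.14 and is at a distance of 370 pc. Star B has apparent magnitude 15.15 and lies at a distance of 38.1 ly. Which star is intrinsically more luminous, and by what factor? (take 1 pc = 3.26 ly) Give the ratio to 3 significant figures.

Star A is more luminous, by a factor of 25.4.

Star A: M = m − 5 log₁₀ d + 5 = 19.14 − 5·2.5682 + 5 = 11.299
Star B: d = 38.1 ly / 3.26 = 11.69 pc
Star B: M = m − 5 log₁₀ d + 5 = 15.15 − 5·1.0677 + 5 = 14.811
ΔM = M_A − M_B = 11.299 − (14.811) = -3.512; smaller M is more luminous → Star A.
L ratio = 10^(0.4 |ΔM|) = 10^1.405 = 25.41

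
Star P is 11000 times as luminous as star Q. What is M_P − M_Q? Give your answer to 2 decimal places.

Pogson: ΔM = −2.5 log₁₀(ratio) = −2.5 log₁₀(11000) = −2.5 × 4.0414 = -10.103
Star P is brighter, so it has the smaller magnitude: the difference is negative.

M_P − M_Q ≈ -10.10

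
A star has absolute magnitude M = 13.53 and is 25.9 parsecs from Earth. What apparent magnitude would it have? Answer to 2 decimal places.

m ≈ 15.60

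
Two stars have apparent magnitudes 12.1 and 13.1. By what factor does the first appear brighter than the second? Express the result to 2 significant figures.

2.5

Magnitude difference = -1.0
Flux ratio = 10^(−0.4 Δm) = 10^(−0.4 × -1.0) = 10^0.400 = 2.512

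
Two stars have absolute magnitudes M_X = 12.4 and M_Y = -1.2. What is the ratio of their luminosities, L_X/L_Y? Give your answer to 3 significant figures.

ΔM = M_X − M_Y = 13.6
L_X/L_Y = 10^(−0.4 ΔM) = 10^-5.440 = 3.631×10^-6

L_X/L_Y ≈ 3.63×10^-6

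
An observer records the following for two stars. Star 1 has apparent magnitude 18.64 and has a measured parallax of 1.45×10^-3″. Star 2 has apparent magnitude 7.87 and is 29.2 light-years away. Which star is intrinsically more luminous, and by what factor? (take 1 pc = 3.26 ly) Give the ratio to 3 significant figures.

Star 1: d = 1/p = 1/1.45×10^-3″ = 689.7 pc
Star 1: M = m − 5 log₁₀ d + 5 = 18.64 − 5·2.8386 + 5 = 9.447
Star 2: d = 29.2 ly / 3.26 = 8.957 pc
Star 2: M = m − 5 log₁₀ d + 5 = 7.87 − 5·0.9522 + 5 = 8.109
ΔM = M_1 − M_2 = 9.447 − (8.109) = 1.338; smaller M is more luminous → Star 2.
L ratio = 10^(0.4 |ΔM|) = 10^0.535 = 3.428

Star 2 is more luminous, by a factor of 3.43.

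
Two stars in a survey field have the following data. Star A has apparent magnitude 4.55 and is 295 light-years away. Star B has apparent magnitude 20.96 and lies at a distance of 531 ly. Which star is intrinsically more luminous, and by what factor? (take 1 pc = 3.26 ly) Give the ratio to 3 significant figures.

Star A: d = 295 ly / 3.26 = 90.49 pc
Star A: M = m − 5 log₁₀ d + 5 = 4.55 − 5·1.9566 + 5 = -0.233
Star B: d = 531 ly / 3.26 = 162.9 pc
Star B: M = m − 5 log₁₀ d + 5 = 20.96 − 5·2.2119 + 5 = 14.901
ΔM = M_A − M_B = -0.233 − (14.901) = -15.134; smaller M is more luminous → Star A.
L ratio = 10^(0.4 |ΔM|) = 10^6.053 = 1.131×10^6

Star A is more luminous, by a factor of 1.13×10^6.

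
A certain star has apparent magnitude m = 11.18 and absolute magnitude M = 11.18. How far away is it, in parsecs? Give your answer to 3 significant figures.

d ≈ 10.0 pc

μ = m − M = 0.000
m − M = 5 log₁₀ d − 5
log₁₀ d = (m − M)/5 + 1 = 1.0000
d = 10^1.0000 = 10.00 pc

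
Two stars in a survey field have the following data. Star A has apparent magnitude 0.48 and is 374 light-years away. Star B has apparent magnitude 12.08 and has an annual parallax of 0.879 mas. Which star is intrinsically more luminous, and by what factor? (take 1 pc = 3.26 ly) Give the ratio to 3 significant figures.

Star A: d = 374 ly / 3.26 = 114.7 pc
Star A: M = m − 5 log₁₀ d + 5 = 0.48 − 5·2.0597 + 5 = -4.818
Star B: p = 0.879 mas = 8.79×10^-4″ → d = 1/p = 1138 pc
Star B: M = m − 5 log₁₀ d + 5 = 12.08 − 5·3.0560 + 5 = 1.800
ΔM = M_A − M_B = -4.818 − (1.800) = -6.618; smaller M is more luminous → Star A.
L ratio = 10^(0.4 |ΔM|) = 10^2.647 = 443.9

Star A is more luminous, by a factor of 444.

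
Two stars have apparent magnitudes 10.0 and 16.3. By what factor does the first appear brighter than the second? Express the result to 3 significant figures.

331

Δm = 10.0 − (16.3) = -6.3
Flux ratio = 10^(−0.4 Δm) = 10^(−0.4 × -6.3) = 10^2.520 = 331.1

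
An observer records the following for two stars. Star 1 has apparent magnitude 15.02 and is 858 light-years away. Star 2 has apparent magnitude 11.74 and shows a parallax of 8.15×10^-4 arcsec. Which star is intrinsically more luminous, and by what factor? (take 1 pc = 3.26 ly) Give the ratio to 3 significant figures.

Star 2 is more luminous, by a factor of 446.

Star 1: d = 858 ly / 3.26 = 263.2 pc
Star 1: M = m − 5 log₁₀ d + 5 = 15.02 − 5·2.4203 + 5 = 7.919
Star 2: d = 1/p = 1/8.15×10^-4″ = 1227 pc
Star 2: M = m − 5 log₁₀ d + 5 = 11.74 − 5·3.0888 + 5 = 1.296
ΔM = M_1 − M_2 = 7.919 − (1.296) = 6.623; smaller M is more luminous → Star 2.
L ratio = 10^(0.4 |ΔM|) = 10^2.649 = 445.8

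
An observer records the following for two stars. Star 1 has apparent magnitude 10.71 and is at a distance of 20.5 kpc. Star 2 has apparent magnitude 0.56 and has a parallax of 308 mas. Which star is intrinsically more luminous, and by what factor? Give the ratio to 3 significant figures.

Star 1 is more luminous, by a factor of 3470.

Star 1: d = 20.5 kpc = 20500 pc
Star 1: M = m − 5 log₁₀ d + 5 = 10.71 − 5·4.3118 + 5 = -5.849
Star 2: p = 308 mas = 0.308″ → d = 1/p = 3.247 pc
Star 2: M = m − 5 log₁₀ d + 5 = 0.56 − 5·0.5114 + 5 = 3.003
ΔM = M_1 − M_2 = -5.849 − (3.003) = -8.852; smaller M is more luminous → Star 1.
L ratio = 10^(0.4 |ΔM|) = 10^3.541 = 3472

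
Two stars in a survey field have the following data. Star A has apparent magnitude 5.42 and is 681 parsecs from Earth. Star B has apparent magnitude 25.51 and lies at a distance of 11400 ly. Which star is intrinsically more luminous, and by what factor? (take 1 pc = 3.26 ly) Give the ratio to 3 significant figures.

Star A: M = m − 5 log₁₀ d + 5 = 5.42 − 5·2.8331 + 5 = -3.746
Star B: d = 11400 ly / 3.26 = 3497 pc
Star B: M = m − 5 log₁₀ d + 5 = 25.51 − 5·3.5437 + 5 = 12.792
ΔM = M_A − M_B = -3.746 − (12.792) = -16.537; smaller M is more luminous → Star A.
L ratio = 10^(0.4 |ΔM|) = 10^6.615 = 4.120×10^6

Star A is more luminous, by a factor of 4.12×10^6.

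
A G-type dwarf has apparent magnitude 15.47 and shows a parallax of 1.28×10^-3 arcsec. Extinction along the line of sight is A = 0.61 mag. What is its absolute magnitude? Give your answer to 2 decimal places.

M ≈ 5.40

d = 1/p = 1/1.28×10^-3″ = 781.2 pc
5 log₁₀(d/10 pc) = 5 log₁₀(781.2) − 5 = 9.464
M = m − 5 log₁₀(d/10) − A = 15.47 − 9.464 − 0.61 = 5.396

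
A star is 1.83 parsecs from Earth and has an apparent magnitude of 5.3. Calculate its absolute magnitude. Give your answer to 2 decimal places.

5 log₁₀(d/10 pc) = 5 log₁₀(1.830) − 5 = -3.688
M = m − 5 log₁₀(d/10) = 5.3 + 3.688 = 8.988

M ≈ 8.99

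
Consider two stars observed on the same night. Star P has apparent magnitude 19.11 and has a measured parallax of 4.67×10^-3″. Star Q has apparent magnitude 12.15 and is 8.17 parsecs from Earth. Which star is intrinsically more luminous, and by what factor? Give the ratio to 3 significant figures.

Star P is more luminous, by a factor of 1.13.

Star P: d = 1/p = 1/4.67×10^-3″ = 214.1 pc
Star P: M = m − 5 log₁₀ d + 5 = 19.11 − 5·2.3307 + 5 = 12.457
Star Q: M = m − 5 log₁₀ d + 5 = 12.15 − 5·0.9122 + 5 = 12.589
ΔM = M_P − M_Q = 12.457 − (12.589) = -0.132; smaller M is more luminous → Star P.
L ratio = 10^(0.4 |ΔM|) = 10^0.053 = 1.130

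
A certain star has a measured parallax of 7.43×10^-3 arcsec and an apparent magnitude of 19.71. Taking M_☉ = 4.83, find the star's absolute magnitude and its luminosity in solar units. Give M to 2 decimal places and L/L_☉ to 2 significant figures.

d = 1/p = 1/7.43×10^-3″ = 134.6 pc
M = m − 5 log₁₀ d + 5 = 19.71 − 5·2.1290 + 5 = 14.065
M − M_☉ = 14.065 − 4.83 = 9.235
L/L_☉ = 10^(−0.4 × 9.235) = 2.023×10^-4

M ≈ 14.06; L/L_☉ ≈ 2.0×10^-4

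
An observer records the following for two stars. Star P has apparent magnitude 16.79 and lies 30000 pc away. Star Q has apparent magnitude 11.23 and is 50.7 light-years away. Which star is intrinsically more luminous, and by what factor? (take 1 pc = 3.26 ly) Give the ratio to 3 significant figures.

Star P: M = m − 5 log₁₀ d + 5 = 16.79 − 5·4.4771 + 5 = -0.596
Star Q: d = 50.7 ly / 3.26 = 15.55 pc
Star Q: M = m − 5 log₁₀ d + 5 = 11.23 − 5·1.1918 + 5 = 10.271
ΔM = M_P − M_Q = -0.596 − (10.271) = -10.867; smaller M is more luminous → Star P.
L ratio = 10^(0.4 |ΔM|) = 10^4.347 = 22220

Star P is more luminous, by a factor of 22200.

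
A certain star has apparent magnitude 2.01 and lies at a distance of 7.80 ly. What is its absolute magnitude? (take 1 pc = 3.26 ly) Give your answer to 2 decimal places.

M ≈ 5.12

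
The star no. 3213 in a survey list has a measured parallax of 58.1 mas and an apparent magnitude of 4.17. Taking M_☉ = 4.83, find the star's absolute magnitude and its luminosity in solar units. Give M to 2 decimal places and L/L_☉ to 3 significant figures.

M ≈ 2.99; L/L_☉ ≈ 5.44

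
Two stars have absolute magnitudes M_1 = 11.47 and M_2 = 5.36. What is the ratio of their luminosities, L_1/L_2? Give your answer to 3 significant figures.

ΔM = M_1 − M_2 = 6.11
L_1/L_2 = 10^(−0.4 ΔM) = 10^-2.444 = 3.597×10^-3

L_1/L_2 ≈ 3.60×10^-3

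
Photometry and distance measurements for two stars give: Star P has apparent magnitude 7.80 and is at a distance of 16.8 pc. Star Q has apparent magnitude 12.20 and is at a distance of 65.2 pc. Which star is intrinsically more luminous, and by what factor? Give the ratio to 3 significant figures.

Star P is more luminous, by a factor of 3.82.

Star P: M = m − 5 log₁₀ d + 5 = 7.80 − 5·1.2253 + 5 = 6.673
Star Q: M = m − 5 log₁₀ d + 5 = 12.20 − 5·1.8142 + 5 = 8.129
ΔM = M_P − M_Q = 6.673 − (8.129) = -1.455; smaller M is more luminous → Star P.
L ratio = 10^(0.4 |ΔM|) = 10^0.582 = 3.821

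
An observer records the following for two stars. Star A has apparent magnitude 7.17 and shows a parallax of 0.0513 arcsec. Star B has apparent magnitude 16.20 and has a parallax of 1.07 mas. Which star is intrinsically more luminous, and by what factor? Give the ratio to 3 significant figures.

Star A: d = 1/p = 1/0.0513″ = 19.49 pc
Star A: M = m − 5 log₁₀ d + 5 = 7.17 − 5·1.2899 + 5 = 5.721
Star B: p = 1.07 mas = 1.07×10^-3″ → d = 1/p = 934.6 pc
Star B: M = m − 5 log₁₀ d + 5 = 16.20 − 5·2.9706 + 5 = 6.347
ΔM = M_A − M_B = 5.721 − (6.347) = -0.626; smaller M is more luminous → Star A.
L ratio = 10^(0.4 |ΔM|) = 10^0.251 = 1.780

Star A is more luminous, by a factor of 1.78.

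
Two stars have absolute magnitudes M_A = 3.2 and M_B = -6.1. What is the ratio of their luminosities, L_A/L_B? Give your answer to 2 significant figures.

L_A/L_B ≈ 1.9×10^-4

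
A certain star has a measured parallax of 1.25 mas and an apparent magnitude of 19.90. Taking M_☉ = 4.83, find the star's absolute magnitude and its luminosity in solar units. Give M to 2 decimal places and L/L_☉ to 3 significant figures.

d = 1/p = 1000/1.25 mas = 800.0 pc
M = m − 5 log₁₀ d + 5 = 19.90 − 5·2.9031 + 5 = 10.385
M − M_☉ = 10.385 − 4.83 = 5.555
L/L_☉ = 10^(−0.4 × 5.555) = 6.000×10^-3

M ≈ 10.38; L/L_☉ ≈ 6.00×10^-3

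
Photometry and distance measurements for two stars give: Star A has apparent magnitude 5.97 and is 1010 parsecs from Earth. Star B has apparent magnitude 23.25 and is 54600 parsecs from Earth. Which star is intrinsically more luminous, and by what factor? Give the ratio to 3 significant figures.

Star A is more luminous, by a factor of 2790.

Star A: M = m − 5 log₁₀ d + 5 = 5.97 − 5·3.0043 + 5 = -4.052
Star B: M = m − 5 log₁₀ d + 5 = 23.25 − 5·4.7372 + 5 = 4.564
ΔM = M_A − M_B = -4.052 − (4.564) = -8.616; smaller M is more luminous → Star A.
L ratio = 10^(0.4 |ΔM|) = 10^3.446 = 2794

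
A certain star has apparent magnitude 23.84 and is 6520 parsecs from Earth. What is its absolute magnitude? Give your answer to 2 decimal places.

M ≈ 9.77

5 log₁₀(d/10 pc) = 5 log₁₀(6520) − 5 = 14.071
M = m − 5 log₁₀(d/10) = 23.84 − 14.071 = 9.769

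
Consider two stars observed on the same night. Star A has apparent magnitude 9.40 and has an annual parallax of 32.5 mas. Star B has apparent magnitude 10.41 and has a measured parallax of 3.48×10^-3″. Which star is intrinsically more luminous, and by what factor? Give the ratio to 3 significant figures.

Star A: p = 32.5 mas = 0.0325″ → d = 1/p = 30.77 pc
Star A: M = m − 5 log₁₀ d + 5 = 9.40 − 5·1.4881 + 5 = 6.959
Star B: d = 1/p = 1/3.48×10^-3″ = 287.4 pc
Star B: M = m − 5 log₁₀ d + 5 = 10.41 − 5·2.4584 + 5 = 3.118
ΔM = M_A − M_B = 6.959 − (3.118) = 3.842; smaller M is more luminous → Star B.
L ratio = 10^(0.4 |ΔM|) = 10^1.537 = 34.40

Star B is more luminous, by a factor of 34.4.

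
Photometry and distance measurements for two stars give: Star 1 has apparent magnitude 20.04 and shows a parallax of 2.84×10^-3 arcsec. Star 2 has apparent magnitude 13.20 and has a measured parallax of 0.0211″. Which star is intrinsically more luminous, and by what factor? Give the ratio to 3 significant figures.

Star 2 is more luminous, by a factor of 9.86.

Star 1: d = 1/p = 1/2.84×10^-3″ = 352.1 pc
Star 1: M = m − 5 log₁₀ d + 5 = 20.04 − 5·2.5467 + 5 = 12.307
Star 2: d = 1/p = 1/0.0211″ = 47.39 pc
Star 2: M = m − 5 log₁₀ d + 5 = 13.20 − 5·1.6757 + 5 = 9.821
ΔM = M_1 − M_2 = 12.307 − (9.821) = 2.485; smaller M is more luminous → Star 2.
L ratio = 10^(0.4 |ΔM|) = 10^0.994 = 9.864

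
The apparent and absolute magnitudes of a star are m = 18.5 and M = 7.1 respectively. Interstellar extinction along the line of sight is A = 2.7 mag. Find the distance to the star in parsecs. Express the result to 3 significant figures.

d ≈ 550 pc

m − M = 5 log₁₀(d/10 pc) + A  ⇒  18.5 − (7.1) − 2.7 = 5 log₁₀(d/10)
8.700 = 5 log₁₀(d/10)
log₁₀ d = (m − M − A)/5 + 1 = 2.7400
d = 10^2.7400 = 549.5 pc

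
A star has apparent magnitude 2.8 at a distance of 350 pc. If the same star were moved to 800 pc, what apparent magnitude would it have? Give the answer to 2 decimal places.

m ≈ 4.60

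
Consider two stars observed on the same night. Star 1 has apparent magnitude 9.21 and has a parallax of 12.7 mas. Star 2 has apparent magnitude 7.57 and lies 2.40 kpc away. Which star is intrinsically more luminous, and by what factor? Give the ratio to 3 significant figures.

Star 1: p = 12.7 mas = 0.0127″ → d = 1/p = 78.74 pc
Star 1: M = m − 5 log₁₀ d + 5 = 9.21 − 5·1.8962 + 5 = 4.729
Star 2: d = 2.40 kpc = 2400 pc
Star 2: M = m − 5 log₁₀ d + 5 = 7.57 − 5·3.3802 + 5 = -4.331
ΔM = M_1 − M_2 = 4.729 − (-4.331) = 9.060; smaller M is more luminous → Star 2.
L ratio = 10^(0.4 |ΔM|) = 10^3.624 = 4208

Star 2 is more luminous, by a factor of 4210.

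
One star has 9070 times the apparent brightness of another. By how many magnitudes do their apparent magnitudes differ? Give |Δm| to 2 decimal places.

|Δm| ≈ 9.89

Pogson: Δm = −2.5 log₁₀(ratio) = −2.5 log₁₀(9070) = −2.5 × 3.9576 = -9.894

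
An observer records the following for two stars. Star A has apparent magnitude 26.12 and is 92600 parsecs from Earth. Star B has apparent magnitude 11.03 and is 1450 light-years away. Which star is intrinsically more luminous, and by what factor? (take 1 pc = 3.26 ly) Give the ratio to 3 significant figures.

Star B is more luminous, by a factor of 25.1.

Star A: M = m − 5 log₁₀ d + 5 = 26.12 − 5·4.9666 + 5 = 6.287
Star B: d = 1450 ly / 3.26 = 444.8 pc
Star B: M = m − 5 log₁₀ d + 5 = 11.03 − 5·2.6482 + 5 = 2.789
ΔM = M_A − M_B = 6.287 − (2.789) = 3.498; smaller M is more luminous → Star B.
L ratio = 10^(0.4 |ΔM|) = 10^1.399 = 25.07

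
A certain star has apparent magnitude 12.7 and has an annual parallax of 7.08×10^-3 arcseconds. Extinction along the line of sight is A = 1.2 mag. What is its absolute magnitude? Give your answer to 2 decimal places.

M ≈ 5.75

d = 1/p = 1/7.08×10^-3″ = 141.2 pc
5 log₁₀(d/10 pc) = 5 log₁₀(141.2) − 5 = 5.750
M = m − 5 log₁₀(d/10) − A = 12.7 − 5.750 − 1.2 = 5.750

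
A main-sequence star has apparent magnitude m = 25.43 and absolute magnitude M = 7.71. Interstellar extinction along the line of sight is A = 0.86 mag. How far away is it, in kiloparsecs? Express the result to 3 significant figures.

m − M = 5 log₁₀(d/10 pc) + A  ⇒  25.43 − (7.71) − 0.86 = 5 log₁₀(d/10)
16.860 = 5 log₁₀(d/10)
log₁₀ d = (m − M − A)/5 + 1 = 4.3720
d = 10^4.3720 = 23550 pc
= 23.55 kpc

d ≈ 23.6 kpc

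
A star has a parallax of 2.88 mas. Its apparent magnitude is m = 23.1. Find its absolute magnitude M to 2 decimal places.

p = 2.88 mas = 2.88×10^-3″ → d = 1/p = 347.2 pc
5 log₁₀(d/10 pc) = 5 log₁₀(347.2) − 5 = 7.703
M = m − 5 log₁₀(d/10) = 23.1 − 7.703 = 15.397

M ≈ 15.40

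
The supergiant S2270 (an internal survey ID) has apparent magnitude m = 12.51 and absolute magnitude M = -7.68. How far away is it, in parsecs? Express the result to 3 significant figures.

d ≈ 109000 pc

μ = m − M = 20.190
m − M = 5 log₁₀ d − 5
log₁₀ d = (m − M)/5 + 1 = 5.0380
d = 10^5.0380 = 109100 pc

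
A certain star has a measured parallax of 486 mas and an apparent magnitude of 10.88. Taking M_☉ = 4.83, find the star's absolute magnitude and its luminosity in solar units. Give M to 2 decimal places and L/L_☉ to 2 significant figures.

d = 1/p = 1000/486 mas = 2.058 pc
M = m − 5 log₁₀ d + 5 = 10.88 − 5·0.3134 + 5 = 14.313
M − M_☉ = 14.313 − 4.83 = 9.483
L/L_☉ = 10^(−0.4 × 9.483) = 1.610×10^-4

M ≈ 14.31; L/L_☉ ≈ 1.6×10^-4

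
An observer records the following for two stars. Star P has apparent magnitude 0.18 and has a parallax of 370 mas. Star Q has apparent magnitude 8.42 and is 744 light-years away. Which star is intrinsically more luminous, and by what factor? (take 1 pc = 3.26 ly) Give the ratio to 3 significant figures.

Star Q is more luminous, by a factor of 3.61.

Star P: p = 370 mas = 0.370″ → d = 1/p = 2.703 pc
Star P: M = m − 5 log₁₀ d + 5 = 0.18 − 5·0.4318 + 5 = 3.021
Star Q: d = 744 ly / 3.26 = 228.2 pc
Star Q: M = m − 5 log₁₀ d + 5 = 8.42 − 5·2.3584 + 5 = 1.628
ΔM = M_P − M_Q = 3.021 − (1.628) = 1.393; smaller M is more luminous → Star Q.
L ratio = 10^(0.4 |ΔM|) = 10^0.557 = 3.607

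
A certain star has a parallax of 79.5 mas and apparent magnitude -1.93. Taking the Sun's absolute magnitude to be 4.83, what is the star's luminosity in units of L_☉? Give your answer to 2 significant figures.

L/L_☉ ≈ 800

d = 1/p = 1000/79.5 mas = 12.58 pc
M = m − 5 log₁₀ d + 5 = -1.93 − 5·1.0996 + 5 = -2.428
M − M_☉ = -2.428 − 4.83 = -7.258
L/L_☉ = 10^(−0.4 × -7.258) = 800.3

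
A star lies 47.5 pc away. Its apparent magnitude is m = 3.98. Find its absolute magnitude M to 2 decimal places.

M ≈ 0.60

5 log₁₀(d/10 pc) = 5 log₁₀(47.50) − 5 = 3.383
M = m − 5 log₁₀(d/10) = 3.98 − 3.383 = 0.597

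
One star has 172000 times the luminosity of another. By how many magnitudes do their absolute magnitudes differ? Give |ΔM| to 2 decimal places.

|ΔM| ≈ 13.09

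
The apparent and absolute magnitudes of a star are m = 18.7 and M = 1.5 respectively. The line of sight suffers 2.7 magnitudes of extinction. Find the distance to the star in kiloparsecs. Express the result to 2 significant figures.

d ≈ 7.9 kpc

m − M = 5 log₁₀(d/10 pc) + A  ⇒  18.7 − (1.5) − 2.7 = 5 log₁₀(d/10)
14.500 = 5 log₁₀(d/10)
log₁₀ d = (m − M − A)/5 + 1 = 3.9000
d = 10^3.9000 = 7943 pc
= 7.943 kpc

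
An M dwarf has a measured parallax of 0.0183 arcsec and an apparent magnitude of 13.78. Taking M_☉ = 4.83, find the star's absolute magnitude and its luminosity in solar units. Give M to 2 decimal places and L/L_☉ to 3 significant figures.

d = 1/p = 1/0.0183″ = 54.64 pc
M = m − 5 log₁₀ d + 5 = 13.78 − 5·1.7375 + 5 = 10.092
M − M_☉ = 10.092 − 4.83 = 5.262
L/L_☉ = 10^(−0.4 × 5.262) = 7.854×10^-3

M ≈ 10.09; L/L_☉ ≈ 7.85×10^-3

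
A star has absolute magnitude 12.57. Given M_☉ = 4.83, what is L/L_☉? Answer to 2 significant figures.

M − M_☉ = 12.57 − 4.83 = 7.740
L/L_☉ = 10^(−0.4 (M − M_☉)) = 10^-3.096 = 8.017×10^-4

L/L_☉ ≈ 8.0×10^-4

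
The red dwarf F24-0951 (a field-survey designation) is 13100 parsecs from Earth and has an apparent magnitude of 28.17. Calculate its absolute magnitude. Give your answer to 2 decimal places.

5 log₁₀(d/10 pc) = 5 log₁₀(13100) − 5 = 15.586
M = m − 5 log₁₀(d/10) = 28.17 − 15.586 = 12.584

M ≈ 12.58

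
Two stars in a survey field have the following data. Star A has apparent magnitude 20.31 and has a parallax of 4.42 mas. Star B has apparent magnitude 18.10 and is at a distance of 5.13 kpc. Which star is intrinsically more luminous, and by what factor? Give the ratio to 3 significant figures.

Star B is more luminous, by a factor of 3940.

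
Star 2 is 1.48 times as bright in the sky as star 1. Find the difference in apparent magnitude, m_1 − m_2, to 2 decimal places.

m_1 − m_2 ≈ 0.43

Pogson: Δm = −2.5 log₁₀(ratio) = −2.5 log₁₀(1.48) = −2.5 × 0.1703 = -0.426
Star 2 is brighter so has the smaller magnitude: m_1 − m_2 is positive.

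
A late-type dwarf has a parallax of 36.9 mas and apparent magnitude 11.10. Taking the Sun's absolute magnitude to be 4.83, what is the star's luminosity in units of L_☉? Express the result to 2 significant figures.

L/L_☉ ≈ 0.023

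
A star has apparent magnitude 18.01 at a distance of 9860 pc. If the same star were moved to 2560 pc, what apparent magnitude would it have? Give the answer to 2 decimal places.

Flux ∝ 1/d², so Δm = 5 log₁₀(d₂/d₁) = 5 log₁₀(2560/9860) = -2.928
m₂ = m₁ + Δm = 18.01 + (-2.928) = 15.082

m ≈ 15.08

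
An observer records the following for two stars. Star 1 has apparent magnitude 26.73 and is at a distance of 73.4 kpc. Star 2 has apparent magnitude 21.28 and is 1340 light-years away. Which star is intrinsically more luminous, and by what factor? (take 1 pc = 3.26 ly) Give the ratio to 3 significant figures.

Star 1: d = 73.4 kpc = 73400 pc
Star 1: M = m − 5 log₁₀ d + 5 = 26.73 − 5·4.8657 + 5 = 7.402
Star 2: d = 1340 ly / 3.26 = 411.0 pc
Star 2: M = m − 5 log₁₀ d + 5 = 21.28 − 5·2.6139 + 5 = 13.211
ΔM = M_1 − M_2 = 7.402 − (13.211) = -5.809; smaller M is more luminous → Star 1.
L ratio = 10^(0.4 |ΔM|) = 10^2.324 = 210.7

Star 1 is more luminous, by a factor of 211.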